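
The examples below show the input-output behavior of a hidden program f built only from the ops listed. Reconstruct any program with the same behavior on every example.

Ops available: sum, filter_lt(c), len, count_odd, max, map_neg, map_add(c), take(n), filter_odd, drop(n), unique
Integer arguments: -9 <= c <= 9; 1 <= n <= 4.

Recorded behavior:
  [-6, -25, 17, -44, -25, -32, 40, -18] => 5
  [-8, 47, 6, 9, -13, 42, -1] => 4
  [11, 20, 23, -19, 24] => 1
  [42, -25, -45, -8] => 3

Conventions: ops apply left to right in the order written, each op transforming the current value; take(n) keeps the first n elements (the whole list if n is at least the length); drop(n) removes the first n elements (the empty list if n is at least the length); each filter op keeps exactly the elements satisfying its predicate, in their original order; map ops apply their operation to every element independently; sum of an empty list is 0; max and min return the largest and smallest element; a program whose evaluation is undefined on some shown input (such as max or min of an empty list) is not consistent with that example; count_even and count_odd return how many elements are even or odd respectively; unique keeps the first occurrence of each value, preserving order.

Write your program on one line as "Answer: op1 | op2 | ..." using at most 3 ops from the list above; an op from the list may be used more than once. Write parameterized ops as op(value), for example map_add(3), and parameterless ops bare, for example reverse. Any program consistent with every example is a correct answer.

filter_lt(7) | unique | len

Check, running the answer program on each example:
  [-6, -25, 17, -44, -25, -32, 40, -18] -> [-6, -25, -44, -25, -32, -18] -> [-6, -25, -44, -32, -18] -> 5
  [-8, 47, 6, 9, -13, 42, -1] -> [-8, 6, -13, -1] -> [-8, 6, -13, -1] -> 4
  [11, 20, 23, -19, 24] -> [-19] -> [-19] -> 1
  [42, -25, -45, -8] -> [-25, -45, -8] -> [-25, -45, -8] -> 3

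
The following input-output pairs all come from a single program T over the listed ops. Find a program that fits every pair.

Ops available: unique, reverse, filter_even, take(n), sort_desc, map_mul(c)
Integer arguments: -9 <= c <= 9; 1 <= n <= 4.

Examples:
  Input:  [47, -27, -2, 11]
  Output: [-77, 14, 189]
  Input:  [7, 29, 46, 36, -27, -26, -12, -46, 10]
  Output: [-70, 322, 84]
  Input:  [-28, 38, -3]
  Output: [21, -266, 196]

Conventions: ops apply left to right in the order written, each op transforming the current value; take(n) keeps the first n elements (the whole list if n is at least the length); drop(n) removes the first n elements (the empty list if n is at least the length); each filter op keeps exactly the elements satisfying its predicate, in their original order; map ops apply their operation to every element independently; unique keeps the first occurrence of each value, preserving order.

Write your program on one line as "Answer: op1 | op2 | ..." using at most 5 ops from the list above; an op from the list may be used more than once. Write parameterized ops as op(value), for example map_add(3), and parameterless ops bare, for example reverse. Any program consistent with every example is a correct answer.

map_mul(7) | reverse | take(3) | map_mul(-1)

Check, running the answer program on each example:
  [47, -27, -2, 11] -> [329, -189, -14, 77] -> [77, -14, -189, 329] -> [77, -14, -189] -> [-77, 14, 189]
  [7, 29, 46, 36, -27, -26, -12, -46, 10] -> [49, 203, 322, 252, -189, -182, -84, -322, 70] -> [70, -322, -84, -182, -189, 252, 322, 203, 49] -> [70, -322, -84] -> [-70, 322, 84]
  [-28, 38, -3] -> [-196, 266, -21] -> [-21, 266, -196] -> [-21, 266, -196] -> [21, -266, 196]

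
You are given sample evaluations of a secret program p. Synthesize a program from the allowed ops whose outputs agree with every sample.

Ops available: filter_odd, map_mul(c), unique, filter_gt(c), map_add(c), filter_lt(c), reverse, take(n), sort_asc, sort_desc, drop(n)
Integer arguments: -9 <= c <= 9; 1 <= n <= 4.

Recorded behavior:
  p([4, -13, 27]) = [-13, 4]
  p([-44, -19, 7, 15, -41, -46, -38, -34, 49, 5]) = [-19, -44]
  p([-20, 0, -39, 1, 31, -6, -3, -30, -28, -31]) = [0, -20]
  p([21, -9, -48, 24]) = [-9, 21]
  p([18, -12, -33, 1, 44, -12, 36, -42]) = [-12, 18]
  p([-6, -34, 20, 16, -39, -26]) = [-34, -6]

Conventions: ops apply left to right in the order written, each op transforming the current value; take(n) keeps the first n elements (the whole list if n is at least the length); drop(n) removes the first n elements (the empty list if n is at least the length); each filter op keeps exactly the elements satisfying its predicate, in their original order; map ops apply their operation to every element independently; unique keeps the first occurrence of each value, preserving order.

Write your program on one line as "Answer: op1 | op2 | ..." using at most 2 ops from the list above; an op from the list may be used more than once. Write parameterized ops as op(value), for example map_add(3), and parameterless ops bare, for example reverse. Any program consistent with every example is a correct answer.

take(2) | reverse

Check, running the answer program on each example:
  [4, -13, 27] -> [4, -13] -> [-13, 4]
  [-44, -19, 7, 15, -41, -46, -38, -34, 49, 5] -> [-44, -19] -> [-19, -44]
  [-20, 0, -39, 1, 31, -6, -3, -30, -28, -31] -> [-20, 0] -> [0, -20]
  [21, -9, -48, 24] -> [21, -9] -> [-9, 21]
  [18, -12, -33, 1, 44, -12, 36, -42] -> [18, -12] -> [-12, 18]
  [-6, -34, 20, 16, -39, -26] -> [-6, -34] -> [-34, -6]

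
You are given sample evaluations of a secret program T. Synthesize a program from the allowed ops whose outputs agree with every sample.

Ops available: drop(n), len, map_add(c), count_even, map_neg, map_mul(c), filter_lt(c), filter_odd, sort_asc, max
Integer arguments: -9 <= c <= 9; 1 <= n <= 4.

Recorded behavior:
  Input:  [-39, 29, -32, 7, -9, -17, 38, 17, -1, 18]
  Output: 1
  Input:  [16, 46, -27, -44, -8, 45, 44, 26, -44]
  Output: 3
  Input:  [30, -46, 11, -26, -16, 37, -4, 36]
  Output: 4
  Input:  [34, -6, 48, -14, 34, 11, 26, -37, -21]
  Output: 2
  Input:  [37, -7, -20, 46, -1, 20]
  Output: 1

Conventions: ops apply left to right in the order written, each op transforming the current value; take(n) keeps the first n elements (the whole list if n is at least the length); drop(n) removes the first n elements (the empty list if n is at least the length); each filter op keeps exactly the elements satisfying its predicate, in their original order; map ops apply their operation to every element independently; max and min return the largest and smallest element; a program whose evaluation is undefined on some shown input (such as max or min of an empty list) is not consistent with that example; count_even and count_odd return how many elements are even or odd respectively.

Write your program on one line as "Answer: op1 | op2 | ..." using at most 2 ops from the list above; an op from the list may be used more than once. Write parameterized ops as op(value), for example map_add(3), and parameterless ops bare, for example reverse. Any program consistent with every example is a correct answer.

filter_lt(7) | count_even

Check, running the answer program on each example:
  [-39, 29, -32, 7, -9, -17, 38, 17, -1, 18] -> [-39, -32, -9, -17, -1] -> 1
  [16, 46, -27, -44, -8, 45, 44, 26, -44] -> [-27, -44, -8, -44] -> 3
  [30, -46, 11, -26, -16, 37, -4, 36] -> [-46, -26, -16, -4] -> 4
  [34, -6, 48, -14, 34, 11, 26, -37, -21] -> [-6, -14, -37, -21] -> 2
  [37, -7, -20, 46, -1, 20] -> [-7, -20, -1] -> 1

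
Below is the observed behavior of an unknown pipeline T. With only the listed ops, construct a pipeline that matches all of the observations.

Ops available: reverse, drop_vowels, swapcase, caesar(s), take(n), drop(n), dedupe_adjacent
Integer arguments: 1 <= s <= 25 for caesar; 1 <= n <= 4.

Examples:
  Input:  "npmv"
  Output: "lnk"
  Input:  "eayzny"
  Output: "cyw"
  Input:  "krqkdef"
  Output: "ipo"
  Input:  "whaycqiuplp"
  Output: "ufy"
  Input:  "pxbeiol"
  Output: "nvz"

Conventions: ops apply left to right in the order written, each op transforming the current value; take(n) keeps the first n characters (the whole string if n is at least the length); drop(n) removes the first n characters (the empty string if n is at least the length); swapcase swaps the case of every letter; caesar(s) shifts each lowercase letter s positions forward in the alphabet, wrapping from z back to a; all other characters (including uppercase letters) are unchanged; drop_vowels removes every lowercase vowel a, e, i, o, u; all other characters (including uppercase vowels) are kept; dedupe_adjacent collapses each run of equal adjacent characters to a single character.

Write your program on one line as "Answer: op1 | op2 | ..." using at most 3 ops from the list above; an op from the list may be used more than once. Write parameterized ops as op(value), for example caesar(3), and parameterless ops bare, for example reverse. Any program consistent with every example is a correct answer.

caesar(1) | take(3) | caesar(23)

Check, running the answer program on each example:
  "npmv" -> "oqnw" -> "oqn" -> "lnk"
  "eayzny" -> "fbzaoz" -> "fbz" -> "cyw"
  "krqkdef" -> "lsrlefg" -> "lsr" -> "ipo"
  "whaycqiuplp" -> "xibzdrjvqmq" -> "xib" -> "ufy"
  "pxbeiol" -> "qycfjpm" -> "qyc" -> "nvz"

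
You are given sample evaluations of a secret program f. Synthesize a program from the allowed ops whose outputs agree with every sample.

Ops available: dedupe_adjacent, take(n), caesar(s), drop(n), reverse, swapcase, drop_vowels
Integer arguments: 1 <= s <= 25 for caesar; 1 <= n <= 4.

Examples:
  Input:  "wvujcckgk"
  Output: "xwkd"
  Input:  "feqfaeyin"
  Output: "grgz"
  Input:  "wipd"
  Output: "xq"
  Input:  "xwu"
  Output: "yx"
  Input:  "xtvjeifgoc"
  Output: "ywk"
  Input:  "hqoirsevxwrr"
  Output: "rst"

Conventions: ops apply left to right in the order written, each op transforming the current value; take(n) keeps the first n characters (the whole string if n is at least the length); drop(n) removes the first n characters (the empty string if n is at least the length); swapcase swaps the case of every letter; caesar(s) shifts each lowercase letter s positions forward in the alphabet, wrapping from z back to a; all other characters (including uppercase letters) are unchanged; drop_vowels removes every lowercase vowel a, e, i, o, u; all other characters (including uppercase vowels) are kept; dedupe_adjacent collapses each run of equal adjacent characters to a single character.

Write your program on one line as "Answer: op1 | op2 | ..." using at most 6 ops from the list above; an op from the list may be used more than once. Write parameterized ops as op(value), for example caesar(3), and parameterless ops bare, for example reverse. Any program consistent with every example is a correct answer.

drop_vowels | caesar(1) | dedupe_adjacent | take(4) | drop_vowels

Check, running the answer program on each example:
  "wvujcckgk" -> "wvjcckgk" -> "xwkddlhl" -> "xwkdlhl" -> "xwkd" -> "xwkd"
  "feqfaeyin" -> "fqfyn" -> "grgzo" -> "grgzo" -> "grgz" -> "grgz"
  "wipd" -> "wpd" -> "xqe" -> "xqe" -> "xqe" -> "xq"
  "xwu" -> "xw" -> "yx" -> "yx" -> "yx" -> "yx"
  "xtvjeifgoc" -> "xtvjfgc" -> "yuwkghd" -> "yuwkghd" -> "yuwk" -> "ywk"
  "hqoirsevxwrr" -> "hqrsvxwrr" -> "irstwyxss" -> "irstwyxs" -> "irst" -> "rst"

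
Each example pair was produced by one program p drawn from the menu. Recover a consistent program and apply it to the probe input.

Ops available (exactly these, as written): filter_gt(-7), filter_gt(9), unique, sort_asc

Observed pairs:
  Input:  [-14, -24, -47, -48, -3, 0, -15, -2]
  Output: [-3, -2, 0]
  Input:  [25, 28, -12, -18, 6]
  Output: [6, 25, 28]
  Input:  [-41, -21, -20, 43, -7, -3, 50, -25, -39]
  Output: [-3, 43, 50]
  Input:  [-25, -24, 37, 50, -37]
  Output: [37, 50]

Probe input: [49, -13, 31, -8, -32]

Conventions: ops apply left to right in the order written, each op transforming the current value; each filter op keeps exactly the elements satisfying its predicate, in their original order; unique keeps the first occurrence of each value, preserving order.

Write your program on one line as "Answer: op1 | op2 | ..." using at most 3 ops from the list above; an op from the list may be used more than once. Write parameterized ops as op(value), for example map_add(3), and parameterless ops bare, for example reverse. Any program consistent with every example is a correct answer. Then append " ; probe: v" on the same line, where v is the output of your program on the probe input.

filter_gt(-7) | sort_asc ; probe: [31, 49]

Check, running the answer program on each example:
  [-14, -24, -47, -48, -3, 0, -15, -2] -> [-3, 0, -2] -> [-3, -2, 0]
  [25, 28, -12, -18, 6] -> [25, 28, 6] -> [6, 25, 28]
  [-41, -21, -20, 43, -7, -3, 50, -25, -39] -> [43, -3, 50] -> [-3, 43, 50]
  [-25, -24, 37, 50, -37] -> [37, 50] -> [37, 50]
  probe: [49, -13, 31, -8, -32] -> [49, 31] -> [31, 49]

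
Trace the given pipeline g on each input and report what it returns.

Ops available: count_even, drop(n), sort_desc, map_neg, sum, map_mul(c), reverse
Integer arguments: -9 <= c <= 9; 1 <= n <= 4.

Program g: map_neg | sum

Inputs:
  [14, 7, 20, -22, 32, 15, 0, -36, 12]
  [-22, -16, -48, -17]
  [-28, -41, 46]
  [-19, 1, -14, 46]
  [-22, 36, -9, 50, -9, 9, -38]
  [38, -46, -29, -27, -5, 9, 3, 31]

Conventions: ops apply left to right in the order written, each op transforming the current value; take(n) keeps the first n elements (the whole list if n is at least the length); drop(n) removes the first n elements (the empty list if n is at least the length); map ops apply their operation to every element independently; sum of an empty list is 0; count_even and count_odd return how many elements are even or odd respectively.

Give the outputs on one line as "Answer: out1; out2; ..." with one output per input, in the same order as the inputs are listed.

Execution, op by op:
  [14, 7, 20, -22, 32, 15, 0, -36, 12] -> [-14, -7, -20, 22, -32, -15, 0, 36, -12] -> -42
  [-22, -16, -48, -17] -> [22, 16, 48, 17] -> 103
  [-28, -41, 46] -> [28, 41, -46] -> 23
  [-19, 1, -14, 46] -> [19, -1, 14, -46] -> -14
  [-22, 36, -9, 50, -9, 9, -38] -> [22, -36, 9, -50, 9, -9, 38] -> -17
  [38, -46, -29, -27, -5, 9, 3, 31] -> [-38, 46, 29, 27, 5, -9, -3, -31] -> 26

-42; 103; 23; -14; -17; 26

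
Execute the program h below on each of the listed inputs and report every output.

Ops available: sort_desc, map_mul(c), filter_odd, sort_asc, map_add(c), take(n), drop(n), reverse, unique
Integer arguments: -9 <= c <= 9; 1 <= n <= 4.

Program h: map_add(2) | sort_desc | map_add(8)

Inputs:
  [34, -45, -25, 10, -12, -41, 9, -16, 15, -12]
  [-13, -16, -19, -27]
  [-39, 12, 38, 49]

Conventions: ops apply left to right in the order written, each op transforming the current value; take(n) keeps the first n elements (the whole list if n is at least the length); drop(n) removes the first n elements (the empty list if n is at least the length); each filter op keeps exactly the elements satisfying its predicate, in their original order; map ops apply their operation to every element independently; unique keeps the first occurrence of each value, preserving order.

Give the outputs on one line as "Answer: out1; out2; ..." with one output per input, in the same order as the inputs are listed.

Execution, op by op:
  [34, -45, -25, 10, -12, -41, 9, -16, 15, -12] -> [36, -43, -23, 12, -10, -39, 11, -14, 17, -10] -> [36, 17, 12, 11, -10, -10, -14, -23, -39, -43] -> [44, 25, 20, 19, -2, -2, -6, -15, -31, -35]
  [-13, -16, -19, -27] -> [-11, -14, -17, -25] -> [-11, -14, -17, -25] -> [-3, -6, -9, -17]
  [-39, 12, 38, 49] -> [-37, 14, 40, 51] -> [51, 40, 14, -37] -> [59, 48, 22, -29]

[44, 25, 20, 19, -2, -2, -6, -15, -31, -35]; [-3, -6, -9, -17]; [59, 48, 22, -29]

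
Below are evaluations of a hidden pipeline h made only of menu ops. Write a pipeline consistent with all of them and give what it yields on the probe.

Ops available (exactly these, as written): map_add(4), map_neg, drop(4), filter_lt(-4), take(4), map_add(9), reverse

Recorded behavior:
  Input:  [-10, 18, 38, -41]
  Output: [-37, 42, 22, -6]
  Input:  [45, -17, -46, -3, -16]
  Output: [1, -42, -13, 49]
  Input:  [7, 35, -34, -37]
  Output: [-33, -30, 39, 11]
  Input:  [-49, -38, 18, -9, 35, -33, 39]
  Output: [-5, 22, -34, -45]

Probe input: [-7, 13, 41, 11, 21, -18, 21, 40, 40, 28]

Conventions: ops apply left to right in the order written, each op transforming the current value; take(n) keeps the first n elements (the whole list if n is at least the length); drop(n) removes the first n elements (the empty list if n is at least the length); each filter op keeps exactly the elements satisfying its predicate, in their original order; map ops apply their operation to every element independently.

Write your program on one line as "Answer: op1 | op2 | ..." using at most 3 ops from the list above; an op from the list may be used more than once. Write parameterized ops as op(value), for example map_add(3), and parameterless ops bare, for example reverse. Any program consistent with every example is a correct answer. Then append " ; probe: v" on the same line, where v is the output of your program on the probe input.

take(4) | map_add(4) | reverse ; probe: [15, 45, 17, -3]

Check, running the answer program on each example:
  [-10, 18, 38, -41] -> [-10, 18, 38, -41] -> [-6, 22, 42, -37] -> [-37, 42, 22, -6]
  [45, -17, -46, -3, -16] -> [45, -17, -46, -3] -> [49, -13, -42, 1] -> [1, -42, -13, 49]
  [7, 35, -34, -37] -> [7, 35, -34, -37] -> [11, 39, -30, -33] -> [-33, -30, 39, 11]
  [-49, -38, 18, -9, 35, -33, 39] -> [-49, -38, 18, -9] -> [-45, -34, 22, -5] -> [-5, 22, -34, -45]
  probe: [-7, 13, 41, 11, 21, -18, 21, 40, 40, 28] -> [-7, 13, 41, 11] -> [-3, 17, 45, 15] -> [15, 45, 17, -3]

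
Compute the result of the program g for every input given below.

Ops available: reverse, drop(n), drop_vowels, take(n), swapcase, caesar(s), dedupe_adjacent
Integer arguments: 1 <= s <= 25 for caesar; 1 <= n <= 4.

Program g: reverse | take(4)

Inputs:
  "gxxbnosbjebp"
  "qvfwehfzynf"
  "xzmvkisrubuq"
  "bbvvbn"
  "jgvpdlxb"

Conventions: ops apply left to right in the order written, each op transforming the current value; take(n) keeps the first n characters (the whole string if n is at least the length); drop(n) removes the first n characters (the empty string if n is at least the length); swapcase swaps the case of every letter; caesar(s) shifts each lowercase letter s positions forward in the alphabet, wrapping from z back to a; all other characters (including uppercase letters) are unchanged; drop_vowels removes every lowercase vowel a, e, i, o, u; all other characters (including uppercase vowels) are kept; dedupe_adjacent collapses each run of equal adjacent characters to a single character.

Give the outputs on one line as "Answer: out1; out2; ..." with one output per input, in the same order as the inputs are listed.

"pbej"; "fnyz"; "qubu"; "nbvv"; "bxld"

Execution, op by op:
  "gxxbnosbjebp" -> "pbejbsonbxxg" -> "pbej"
  "qvfwehfzynf" -> "fnyzfhewfvq" -> "fnyz"
  "xzmvkisrubuq" -> "qubursikvmzx" -> "qubu"
  "bbvvbn" -> "nbvvbb" -> "nbvv"
  "jgvpdlxb" -> "bxldpvgj" -> "bxld"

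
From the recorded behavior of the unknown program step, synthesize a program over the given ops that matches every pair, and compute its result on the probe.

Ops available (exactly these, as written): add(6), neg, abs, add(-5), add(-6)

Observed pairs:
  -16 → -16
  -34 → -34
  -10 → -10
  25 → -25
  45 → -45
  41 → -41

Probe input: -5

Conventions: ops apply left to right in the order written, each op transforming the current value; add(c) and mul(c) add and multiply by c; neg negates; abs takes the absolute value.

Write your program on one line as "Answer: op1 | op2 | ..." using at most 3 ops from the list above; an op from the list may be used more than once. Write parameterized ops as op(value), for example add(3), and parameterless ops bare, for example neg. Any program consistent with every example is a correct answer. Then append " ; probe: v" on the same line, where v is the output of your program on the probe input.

neg | abs | neg ; probe: -5

Check, running the answer program on each example:
  -16 -> 16 -> 16 -> -16
  -34 -> 34 -> 34 -> -34
  -10 -> 10 -> 10 -> -10
  25 -> -25 -> 25 -> -25
  45 -> -45 -> 45 -> -45
  41 -> -41 -> 41 -> -41
  probe: -5 -> 5 -> 5 -> -5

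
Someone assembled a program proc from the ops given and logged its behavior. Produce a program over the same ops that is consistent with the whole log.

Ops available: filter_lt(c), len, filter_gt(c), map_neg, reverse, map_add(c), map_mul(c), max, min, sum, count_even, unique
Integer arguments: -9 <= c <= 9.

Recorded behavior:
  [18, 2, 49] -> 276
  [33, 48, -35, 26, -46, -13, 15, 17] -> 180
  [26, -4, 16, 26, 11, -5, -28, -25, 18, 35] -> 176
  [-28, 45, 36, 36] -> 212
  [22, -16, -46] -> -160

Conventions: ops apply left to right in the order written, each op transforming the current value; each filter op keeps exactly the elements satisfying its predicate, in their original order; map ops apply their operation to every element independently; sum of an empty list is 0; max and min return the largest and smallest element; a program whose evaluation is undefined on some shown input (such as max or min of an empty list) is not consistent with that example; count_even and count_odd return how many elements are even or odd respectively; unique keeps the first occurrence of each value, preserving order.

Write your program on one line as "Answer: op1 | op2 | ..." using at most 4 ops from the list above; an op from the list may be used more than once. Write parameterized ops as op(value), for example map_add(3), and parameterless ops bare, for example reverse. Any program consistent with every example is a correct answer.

unique | reverse | map_mul(4) | sum

Check, running the answer program on each example:
  [18, 2, 49] -> [18, 2, 49] -> [49, 2, 18] -> [196, 8, 72] -> 276
  [33, 48, -35, 26, -46, -13, 15, 17] -> [33, 48, -35, 26, -46, -13, 15, 17] -> [17, 15, -13, -46, 26, -35, 48, 33] -> [68, 60, -52, -184, 104, -140, 192, 132] -> 180
  [26, -4, 16, 26, 11, -5, -28, -25, 18, 35] -> [26, -4, 16, 11, -5, -28, -25, 18, 35] -> [35, 18, -25, -28, -5, 11, 16, -4, 26] -> [140, 72, -100, -112, -20, 44, 64, -16, 104] -> 176
  [-28, 45, 36, 36] -> [-28, 45, 36] -> [36, 45, -28] -> [144, 180, -112] -> 212
  [22, -16, -46] -> [22, -16, -46] -> [-46, -16, 22] -> [-184, -64, 88] -> -160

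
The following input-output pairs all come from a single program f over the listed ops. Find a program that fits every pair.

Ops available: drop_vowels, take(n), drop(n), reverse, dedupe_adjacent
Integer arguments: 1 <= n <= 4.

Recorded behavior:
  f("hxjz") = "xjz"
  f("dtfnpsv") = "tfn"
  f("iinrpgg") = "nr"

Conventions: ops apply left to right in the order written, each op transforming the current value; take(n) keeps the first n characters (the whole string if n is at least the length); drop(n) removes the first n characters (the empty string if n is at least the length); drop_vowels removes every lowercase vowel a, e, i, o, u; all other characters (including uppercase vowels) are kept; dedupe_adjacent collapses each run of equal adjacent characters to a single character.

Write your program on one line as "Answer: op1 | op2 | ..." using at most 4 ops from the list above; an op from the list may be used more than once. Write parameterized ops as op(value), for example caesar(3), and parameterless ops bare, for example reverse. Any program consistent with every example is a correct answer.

take(4) | dedupe_adjacent | drop(1)

Check, running the answer program on each example:
  "hxjz" -> "hxjz" -> "hxjz" -> "xjz"
  "dtfnpsv" -> "dtfn" -> "dtfn" -> "tfn"
  "iinrpgg" -> "iinr" -> "inr" -> "nr"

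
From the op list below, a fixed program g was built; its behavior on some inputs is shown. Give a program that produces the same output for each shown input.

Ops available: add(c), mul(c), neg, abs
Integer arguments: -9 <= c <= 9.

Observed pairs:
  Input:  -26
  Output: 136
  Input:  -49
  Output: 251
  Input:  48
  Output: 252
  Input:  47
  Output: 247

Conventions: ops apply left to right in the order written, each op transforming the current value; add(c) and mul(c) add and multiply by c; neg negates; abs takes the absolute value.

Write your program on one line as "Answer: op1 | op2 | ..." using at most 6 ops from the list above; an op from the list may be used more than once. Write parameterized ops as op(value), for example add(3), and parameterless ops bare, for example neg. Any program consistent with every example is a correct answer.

mul(5) | neg | add(-3) | abs | add(9)

Check, running the answer program on each example:
  -26 -> -130 -> 130 -> 127 -> 127 -> 136
  -49 -> -245 -> 245 -> 242 -> 242 -> 251
  48 -> 240 -> -240 -> -243 -> 243 -> 252
  47 -> 235 -> -235 -> -238 -> 238 -> 247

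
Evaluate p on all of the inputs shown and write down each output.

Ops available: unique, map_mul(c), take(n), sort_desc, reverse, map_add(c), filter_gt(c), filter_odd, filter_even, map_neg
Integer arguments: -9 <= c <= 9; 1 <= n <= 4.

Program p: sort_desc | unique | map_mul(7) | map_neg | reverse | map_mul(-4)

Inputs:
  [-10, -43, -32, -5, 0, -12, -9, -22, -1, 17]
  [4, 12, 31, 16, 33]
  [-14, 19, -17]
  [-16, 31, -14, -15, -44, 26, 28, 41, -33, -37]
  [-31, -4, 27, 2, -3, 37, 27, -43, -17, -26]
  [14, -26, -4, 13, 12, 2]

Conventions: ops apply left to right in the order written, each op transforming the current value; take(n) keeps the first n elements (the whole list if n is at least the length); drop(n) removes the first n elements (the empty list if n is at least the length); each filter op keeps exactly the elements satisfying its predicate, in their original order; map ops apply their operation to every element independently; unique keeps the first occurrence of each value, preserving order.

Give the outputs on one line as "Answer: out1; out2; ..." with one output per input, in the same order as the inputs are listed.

[-1204, -896, -616, -336, -280, -252, -140, -28, 0, 476]; [112, 336, 448, 868, 924]; [-476, -392, 532]; [-1232, -1036, -924, -448, -420, -392, 728, 784, 868, 1148]; [-1204, -868, -728, -476, -112, -84, 56, 756, 1036]; [-728, -112, 56, 336, 364, 392]

Execution, op by op:
  [-10, -43, -32, -5, 0, -12, -9, -22, -1, 17] -> [17, 0, -1, -5, -9, -10, -12, -22, -32, -43] -> [17, 0, -1, -5, -9, -10, -12, -22, -32, -43] -> [119, 0, -7, -35, -63, -70, -84, -154, -224, -301] -> [-119, 0, 7, 35, 63, 70, 84, 154, 224, 301] -> [301, 224, 154, 84, 70, 63, 35, 7, 0, -119] -> [-1204, -896, -616, -336, -280, -252, -140, -28, 0, 476]
  [4, 12, 31, 16, 33] -> [33, 31, 16, 12, 4] -> [33, 31, 16, 12, 4] -> [231, 217, 112, 84, 28] -> [-231, -217, -112, -84, -28] -> [-28, -84, -112, -217, -231] -> [112, 336, 448, 868, 924]
  [-14, 19, -17] -> [19, -14, -17] -> [19, -14, -17] -> [133, -98, -119] -> [-133, 98, 119] -> [119, 98, -133] -> [-476, -392, 532]
  [-16, 31, -14, -15, -44, 26, 28, 41, -33, -37] -> [41, 31, 28, 26, -14, -15, -16, -33, -37, -44] -> [41, 31, 28, 26, -14, -15, -16, -33, -37, -44] -> [287, 217, 196, 182, -98, -105, -112, -231, -259, -308] -> [-287, -217, -196, -182, 98, 105, 112, 231, 259, 308] -> [308, 259, 231, 112, 105, 98, -182, -196, -217, -287] -> [-1232, -1036, -924, -448, -420, -392, 728, 784, 868, 1148]
  [-31, -4, 27, 2, -3, 37, 27, -43, -17, -26] -> [37, 27, 27, 2, -3, -4, -17, -26, -31, -43] -> [37, 27, 2, -3, -4, -17, -26, -31, -43] -> [259, 189, 14, -21, -28, -119, -182, -217, -301] -> [-259, -189, -14, 21, 28, 119, 182, 217, 301] -> [301, 217, 182, 119, 28, 21, -14, -189, -259] -> [-1204, -868, -728, -476, -112, -84, 56, 756, 1036]
  [14, -26, -4, 13, 12, 2] -> [14, 13, 12, 2, -4, -26] -> [14, 13, 12, 2, -4, -26] -> [98, 91, 84, 14, -28, -182] -> [-98, -91, -84, -14, 28, 182] -> [182, 28, -14, -84, -91, -98] -> [-728, -112, 56, 336, 364, 392]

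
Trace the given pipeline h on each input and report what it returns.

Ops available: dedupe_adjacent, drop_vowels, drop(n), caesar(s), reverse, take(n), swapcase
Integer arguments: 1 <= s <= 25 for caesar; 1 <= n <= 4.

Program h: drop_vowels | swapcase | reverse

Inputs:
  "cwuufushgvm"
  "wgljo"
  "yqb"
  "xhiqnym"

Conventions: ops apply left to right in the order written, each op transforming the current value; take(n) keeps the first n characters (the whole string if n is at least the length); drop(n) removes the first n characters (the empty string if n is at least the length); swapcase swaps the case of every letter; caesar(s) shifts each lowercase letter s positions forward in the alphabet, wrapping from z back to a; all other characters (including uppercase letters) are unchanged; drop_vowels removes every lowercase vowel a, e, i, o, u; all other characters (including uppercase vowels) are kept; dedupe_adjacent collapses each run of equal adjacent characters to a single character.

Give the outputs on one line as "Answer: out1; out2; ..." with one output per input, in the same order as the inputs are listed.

Execution, op by op:
  "cwuufushgvm" -> "cwfshgvm" -> "CWFSHGVM" -> "MVGHSFWC"
  "wgljo" -> "wglj" -> "WGLJ" -> "JLGW"
  "yqb" -> "yqb" -> "YQB" -> "BQY"
  "xhiqnym" -> "xhqnym" -> "XHQNYM" -> "MYNQHX"

"MVGHSFWC"; "JLGW"; "BQY"; "MYNQHX"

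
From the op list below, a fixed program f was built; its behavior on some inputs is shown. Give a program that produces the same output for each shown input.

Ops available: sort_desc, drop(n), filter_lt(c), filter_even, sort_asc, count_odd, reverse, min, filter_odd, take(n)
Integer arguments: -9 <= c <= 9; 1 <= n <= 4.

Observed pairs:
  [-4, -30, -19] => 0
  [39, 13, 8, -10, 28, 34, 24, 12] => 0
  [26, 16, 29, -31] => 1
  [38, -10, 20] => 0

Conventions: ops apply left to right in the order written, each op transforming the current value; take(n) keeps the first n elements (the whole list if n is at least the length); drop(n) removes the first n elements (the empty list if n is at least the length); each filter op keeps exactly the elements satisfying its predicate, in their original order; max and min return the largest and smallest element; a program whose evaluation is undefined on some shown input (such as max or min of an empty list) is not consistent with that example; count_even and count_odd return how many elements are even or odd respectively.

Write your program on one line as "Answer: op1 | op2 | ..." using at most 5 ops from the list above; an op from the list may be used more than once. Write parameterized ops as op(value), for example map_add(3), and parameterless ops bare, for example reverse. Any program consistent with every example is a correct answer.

drop(3) | reverse | filter_odd | count_odd

Check, running the answer program on each example:
  [-4, -30, -19] -> [] -> [] -> [] -> 0
  [39, 13, 8, -10, 28, 34, 24, 12] -> [-10, 28, 34, 24, 12] -> [12, 24, 34, 28, -10] -> [] -> 0
  [26, 16, 29, -31] -> [-31] -> [-31] -> [-31] -> 1
  [38, -10, 20] -> [] -> [] -> [] -> 0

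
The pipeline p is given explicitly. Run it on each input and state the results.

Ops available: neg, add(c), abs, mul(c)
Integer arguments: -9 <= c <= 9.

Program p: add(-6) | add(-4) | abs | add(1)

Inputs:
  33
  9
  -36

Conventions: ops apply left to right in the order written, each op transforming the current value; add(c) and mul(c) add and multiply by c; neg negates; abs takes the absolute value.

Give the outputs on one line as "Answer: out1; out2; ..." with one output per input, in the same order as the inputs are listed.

Execution, op by op:
  33 -> 27 -> 23 -> 23 -> 24
  9 -> 3 -> -1 -> 1 -> 2
  -36 -> -42 -> -46 -> 46 -> 47

24; 2; 47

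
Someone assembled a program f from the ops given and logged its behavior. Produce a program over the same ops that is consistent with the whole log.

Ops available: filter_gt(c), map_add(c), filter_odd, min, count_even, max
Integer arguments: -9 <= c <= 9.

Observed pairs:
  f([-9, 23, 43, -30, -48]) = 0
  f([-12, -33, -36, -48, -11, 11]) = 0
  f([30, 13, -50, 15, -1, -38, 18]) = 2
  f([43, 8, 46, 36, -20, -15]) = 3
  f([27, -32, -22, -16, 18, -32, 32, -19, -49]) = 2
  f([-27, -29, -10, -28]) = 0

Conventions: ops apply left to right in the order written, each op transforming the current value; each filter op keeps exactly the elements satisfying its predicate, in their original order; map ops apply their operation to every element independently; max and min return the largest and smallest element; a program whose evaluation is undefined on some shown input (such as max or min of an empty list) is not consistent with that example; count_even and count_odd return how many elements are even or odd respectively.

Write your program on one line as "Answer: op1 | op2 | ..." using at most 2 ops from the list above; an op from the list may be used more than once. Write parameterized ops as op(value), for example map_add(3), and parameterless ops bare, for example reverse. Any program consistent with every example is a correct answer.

filter_gt(-5) | count_even

Check, running the answer program on each example:
  [-9, 23, 43, -30, -48] -> [23, 43] -> 0
  [-12, -33, -36, -48, -11, 11] -> [11] -> 0
  [30, 13, -50, 15, -1, -38, 18] -> [30, 13, 15, -1, 18] -> 2
  [43, 8, 46, 36, -20, -15] -> [43, 8, 46, 36] -> 3
  [27, -32, -22, -16, 18, -32, 32, -19, -49] -> [27, 18, 32] -> 2
  [-27, -29, -10, -28] -> [] -> 0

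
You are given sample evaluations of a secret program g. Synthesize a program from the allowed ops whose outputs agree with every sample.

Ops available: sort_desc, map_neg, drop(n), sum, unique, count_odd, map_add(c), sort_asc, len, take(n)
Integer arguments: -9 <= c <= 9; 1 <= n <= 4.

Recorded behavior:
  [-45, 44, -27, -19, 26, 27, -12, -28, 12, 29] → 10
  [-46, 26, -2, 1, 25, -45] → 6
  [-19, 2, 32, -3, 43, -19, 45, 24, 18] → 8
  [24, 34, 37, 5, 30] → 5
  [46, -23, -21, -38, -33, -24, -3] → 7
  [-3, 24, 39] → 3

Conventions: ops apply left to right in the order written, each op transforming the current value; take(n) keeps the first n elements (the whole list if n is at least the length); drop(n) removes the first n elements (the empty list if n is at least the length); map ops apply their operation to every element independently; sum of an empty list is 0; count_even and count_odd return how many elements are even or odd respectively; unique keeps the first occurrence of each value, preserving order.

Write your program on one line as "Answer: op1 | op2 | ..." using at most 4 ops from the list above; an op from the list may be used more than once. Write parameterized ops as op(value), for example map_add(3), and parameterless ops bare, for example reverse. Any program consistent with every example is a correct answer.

unique | map_neg | map_add(-2) | len

Check, running the answer program on each example:
  [-45, 44, -27, -19, 26, 27, -12, -28, 12, 29] -> [-45, 44, -27, -19, 26, 27, -12, -28, 12, 29] -> [45, -44, 27, 19, -26, -27, 12, 28, -12, -29] -> [43, -46, 25, 17, -28, -29, 10, 26, -14, -31] -> 10
  [-46, 26, -2, 1, 25, -45] -> [-46, 26, -2, 1, 25, -45] -> [46, -26, 2, -1, -25, 45] -> [44, -28, 0, -3, -27, 43] -> 6
  [-19, 2, 32, -3, 43, -19, 45, 24, 18] -> [-19, 2, 32, -3, 43, 45, 24, 18] -> [19, -2, -32, 3, -43, -45, -24, -18] -> [17, -4, -34, 1, -45, -47, -26, -20] -> 8
  [24, 34, 37, 5, 30] -> [24, 34, 37, 5, 30] -> [-24, -34, -37, -5, -30] -> [-26, -36, -39, -7, -32] -> 5
  [46, -23, -21, -38, -33, -24, -3] -> [46, -23, -21, -38, -33, -24, -3] -> [-46, 23, 21, 38, 33, 24, 3] -> [-48, 21, 19, 36, 31, 22, 1] -> 7
  [-3, 24, 39] -> [-3, 24, 39] -> [3, -24, -39] -> [1, -26, -41] -> 3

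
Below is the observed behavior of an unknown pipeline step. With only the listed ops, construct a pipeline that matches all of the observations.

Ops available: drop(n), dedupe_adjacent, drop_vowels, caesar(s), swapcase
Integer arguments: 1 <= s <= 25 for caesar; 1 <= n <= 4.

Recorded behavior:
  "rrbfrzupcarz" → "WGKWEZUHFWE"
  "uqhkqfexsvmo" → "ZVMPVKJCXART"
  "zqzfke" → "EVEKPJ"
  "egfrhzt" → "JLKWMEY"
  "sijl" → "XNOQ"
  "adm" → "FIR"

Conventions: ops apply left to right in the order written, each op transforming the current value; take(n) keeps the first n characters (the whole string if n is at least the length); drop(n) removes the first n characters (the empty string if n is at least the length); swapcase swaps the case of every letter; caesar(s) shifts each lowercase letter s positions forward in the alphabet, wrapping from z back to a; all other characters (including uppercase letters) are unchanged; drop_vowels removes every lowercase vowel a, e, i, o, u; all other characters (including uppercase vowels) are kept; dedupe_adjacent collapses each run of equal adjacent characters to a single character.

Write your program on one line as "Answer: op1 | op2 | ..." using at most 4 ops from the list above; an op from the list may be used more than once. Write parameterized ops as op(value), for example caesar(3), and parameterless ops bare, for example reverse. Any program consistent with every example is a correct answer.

dedupe_adjacent | caesar(20) | caesar(11) | swapcase

Check, running the answer program on each example:
  "rrbfrzupcarz" -> "rbfrzupcarz" -> "lvzltojwult" -> "wgkwezuhfwe" -> "WGKWEZUHFWE"
  "uqhkqfexsvmo" -> "uqhkqfexsvmo" -> "okbekzyrmpgi" -> "zvmpvkjcxart" -> "ZVMPVKJCXART"
  "zqzfke" -> "zqzfke" -> "tktzey" -> "evekpj" -> "EVEKPJ"
  "egfrhzt" -> "egfrhzt" -> "yazlbtn" -> "jlkwmey" -> "JLKWMEY"
  "sijl" -> "sijl" -> "mcdf" -> "xnoq" -> "XNOQ"
  "adm" -> "adm" -> "uxg" -> "fir" -> "FIR"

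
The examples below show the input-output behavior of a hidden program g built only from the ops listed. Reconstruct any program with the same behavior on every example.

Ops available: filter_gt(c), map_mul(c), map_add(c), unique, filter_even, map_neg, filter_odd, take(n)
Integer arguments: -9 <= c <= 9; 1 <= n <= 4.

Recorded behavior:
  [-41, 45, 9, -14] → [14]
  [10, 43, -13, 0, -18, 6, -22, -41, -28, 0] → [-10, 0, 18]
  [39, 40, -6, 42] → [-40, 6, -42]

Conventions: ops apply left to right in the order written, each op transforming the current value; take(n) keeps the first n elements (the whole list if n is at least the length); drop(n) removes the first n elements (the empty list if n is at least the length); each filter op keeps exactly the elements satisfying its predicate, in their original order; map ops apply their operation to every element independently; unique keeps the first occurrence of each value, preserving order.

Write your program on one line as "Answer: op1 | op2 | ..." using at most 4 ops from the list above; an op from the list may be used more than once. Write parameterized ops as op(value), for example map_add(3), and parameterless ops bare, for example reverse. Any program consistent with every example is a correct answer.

filter_even | take(3) | map_neg

Check, running the answer program on each example:
  [-41, 45, 9, -14] -> [-14] -> [-14] -> [14]
  [10, 43, -13, 0, -18, 6, -22, -41, -28, 0] -> [10, 0, -18, 6, -22, -28, 0] -> [10, 0, -18] -> [-10, 0, 18]
  [39, 40, -6, 42] -> [40, -6, 42] -> [40, -6, 42] -> [-40, 6, -42]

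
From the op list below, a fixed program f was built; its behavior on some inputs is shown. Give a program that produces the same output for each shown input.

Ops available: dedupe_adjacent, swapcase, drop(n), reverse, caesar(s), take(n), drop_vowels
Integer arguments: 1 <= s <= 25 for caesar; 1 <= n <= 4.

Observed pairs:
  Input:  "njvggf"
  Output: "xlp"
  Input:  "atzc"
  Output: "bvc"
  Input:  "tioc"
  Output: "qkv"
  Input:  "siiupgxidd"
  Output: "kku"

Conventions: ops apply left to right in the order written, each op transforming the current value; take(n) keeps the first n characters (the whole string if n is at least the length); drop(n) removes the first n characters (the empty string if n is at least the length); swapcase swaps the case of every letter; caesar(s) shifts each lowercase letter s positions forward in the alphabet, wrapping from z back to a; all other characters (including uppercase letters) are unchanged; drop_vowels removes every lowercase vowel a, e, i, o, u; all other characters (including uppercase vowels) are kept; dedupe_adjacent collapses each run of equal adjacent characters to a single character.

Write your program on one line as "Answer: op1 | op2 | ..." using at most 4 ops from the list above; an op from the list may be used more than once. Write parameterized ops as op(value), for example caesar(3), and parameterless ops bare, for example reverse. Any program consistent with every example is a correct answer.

take(3) | caesar(2) | reverse

Check, running the answer program on each example:
  "njvggf" -> "njv" -> "plx" -> "xlp"
  "atzc" -> "atz" -> "cvb" -> "bvc"
  "tioc" -> "tio" -> "vkq" -> "qkv"
  "siiupgxidd" -> "sii" -> "ukk" -> "kku"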